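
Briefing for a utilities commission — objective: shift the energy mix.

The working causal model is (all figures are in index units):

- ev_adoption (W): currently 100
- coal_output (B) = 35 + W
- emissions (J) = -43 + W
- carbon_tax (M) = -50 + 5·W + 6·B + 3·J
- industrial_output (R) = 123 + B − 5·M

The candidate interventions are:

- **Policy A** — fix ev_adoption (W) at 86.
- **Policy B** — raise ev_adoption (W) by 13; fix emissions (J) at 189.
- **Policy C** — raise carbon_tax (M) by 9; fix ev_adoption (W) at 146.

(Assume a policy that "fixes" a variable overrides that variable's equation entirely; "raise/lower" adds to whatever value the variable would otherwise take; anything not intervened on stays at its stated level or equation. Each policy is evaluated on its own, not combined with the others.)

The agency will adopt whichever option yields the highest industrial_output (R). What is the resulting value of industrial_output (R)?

-5931

Policy A (W := 86):
  W = 86
  B = 35 + 86 = 121
  J = -43 + 86 = 43
  M = -50 + 5·86 + 6·121 + 3·43 = 1235
  R = 123 + 121 − 5·1235 = -5931
Policy B (W + 13, J := 189):
  W = 100 + 13 = 113
  B = 35 + 113 = 148
  J = 189
  M = -50 + 5·113 + 6·148 + 3·189 = 1970
  R = 123 + 148 − 5·1970 = -9579
Policy C (M + 9, W := 146):
  W = 146
  B = 35 + 146 = 181
  J = -43 + 146 = 103
  M = -50 + 5·146 + 6·181 + 3·103 (+9 from intervention) = 2084
  R = 123 + 181 − 5·2084 = -10116
Comparing — Policy A: R=-5931, Policy B: R=-9579, Policy C: R=-10116. Highest is -5931 (Policy A).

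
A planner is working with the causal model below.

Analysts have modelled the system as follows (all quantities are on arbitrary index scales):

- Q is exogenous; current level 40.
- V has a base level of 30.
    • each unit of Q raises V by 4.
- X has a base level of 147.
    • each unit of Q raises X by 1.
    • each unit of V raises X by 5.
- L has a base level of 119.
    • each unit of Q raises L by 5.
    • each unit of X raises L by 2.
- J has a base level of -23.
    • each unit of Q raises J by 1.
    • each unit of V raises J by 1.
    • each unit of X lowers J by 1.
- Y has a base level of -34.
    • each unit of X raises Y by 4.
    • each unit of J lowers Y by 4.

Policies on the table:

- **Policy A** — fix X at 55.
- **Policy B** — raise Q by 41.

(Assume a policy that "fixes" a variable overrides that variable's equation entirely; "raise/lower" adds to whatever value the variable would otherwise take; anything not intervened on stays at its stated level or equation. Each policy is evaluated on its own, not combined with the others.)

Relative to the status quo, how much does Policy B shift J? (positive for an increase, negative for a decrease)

-656

Baseline:
  Q = 40
  V = 30 + 4·40 = 190
  X = 147 + 40 + 5·190 = 1137
  J = -23 + 40 + 190 − 1137 = -930
Policy B (Q + 41):
  Q = 40 + 41 = 81
  V = 30 + 4·81 = 354
  X = 147 + 81 + 5·354 = 1998
  J = -23 + 81 + 354 − 1998 = -1586
Change in J: -1586 − (-930) = -656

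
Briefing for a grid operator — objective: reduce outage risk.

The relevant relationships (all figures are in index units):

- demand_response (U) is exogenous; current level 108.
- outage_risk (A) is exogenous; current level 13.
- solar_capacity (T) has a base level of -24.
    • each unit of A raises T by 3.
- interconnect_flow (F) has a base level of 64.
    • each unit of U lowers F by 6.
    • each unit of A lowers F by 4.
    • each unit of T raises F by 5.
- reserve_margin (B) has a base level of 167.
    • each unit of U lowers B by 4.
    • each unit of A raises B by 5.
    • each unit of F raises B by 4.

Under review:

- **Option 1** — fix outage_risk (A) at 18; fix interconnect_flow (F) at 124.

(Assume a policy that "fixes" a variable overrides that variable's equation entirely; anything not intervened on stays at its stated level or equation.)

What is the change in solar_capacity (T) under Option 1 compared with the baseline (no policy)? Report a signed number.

15

Baseline:
  A = 13
  T = -24 + 3·13 = 15
Option 1 (A := 18, F := 124):
  A = 18
  T = -24 + 3·18 = 30
Change in T: 30 − 15 = 15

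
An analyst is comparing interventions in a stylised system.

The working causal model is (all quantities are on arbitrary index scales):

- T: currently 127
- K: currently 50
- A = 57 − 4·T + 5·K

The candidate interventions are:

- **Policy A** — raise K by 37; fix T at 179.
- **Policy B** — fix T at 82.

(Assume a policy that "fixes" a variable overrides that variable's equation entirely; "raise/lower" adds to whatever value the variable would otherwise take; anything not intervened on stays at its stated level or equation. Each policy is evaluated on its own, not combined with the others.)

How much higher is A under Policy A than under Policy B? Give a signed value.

Policy A (K + 37, T := 179):
  T = 179
  K = 50 + 37 = 87
  A = 57 − 4·179 + 5·87 = -224
Policy B (T := 82):
  T = 82
  K = 50
  A = 57 − 4·82 + 5·50 = -21
A: -224 − (-21) = -203

-203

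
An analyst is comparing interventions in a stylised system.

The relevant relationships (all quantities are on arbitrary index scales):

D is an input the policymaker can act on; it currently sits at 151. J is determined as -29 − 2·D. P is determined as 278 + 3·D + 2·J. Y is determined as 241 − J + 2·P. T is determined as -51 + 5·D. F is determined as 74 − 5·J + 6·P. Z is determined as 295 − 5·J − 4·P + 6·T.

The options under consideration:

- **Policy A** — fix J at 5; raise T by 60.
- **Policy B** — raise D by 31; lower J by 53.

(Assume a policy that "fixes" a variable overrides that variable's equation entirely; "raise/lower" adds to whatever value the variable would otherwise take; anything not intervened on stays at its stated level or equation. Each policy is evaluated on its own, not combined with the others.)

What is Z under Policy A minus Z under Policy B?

-6061

Policy A (J := 5, T + 60):
  D = 151
  J = 5
  P = 278 + 3·151 + 2·5 = 741
  T = -51 + 5·151 (+60 from intervention) = 764
  Z = 295 − 5·5 − 4·741 + 6·764 = 1890
Policy B (D + 31, J − 53):
  D = 151 + 31 = 182
  J = -29 − 2·182 (−53 from intervention) = -446
  P = 278 + 3·182 + 2·(-446) = -68
  T = -51 + 5·182 = 859
  Z = 295 − 5·(-446) − 4·(-68) + 6·859 = 7951
Z: 1890 − 7951 = -6061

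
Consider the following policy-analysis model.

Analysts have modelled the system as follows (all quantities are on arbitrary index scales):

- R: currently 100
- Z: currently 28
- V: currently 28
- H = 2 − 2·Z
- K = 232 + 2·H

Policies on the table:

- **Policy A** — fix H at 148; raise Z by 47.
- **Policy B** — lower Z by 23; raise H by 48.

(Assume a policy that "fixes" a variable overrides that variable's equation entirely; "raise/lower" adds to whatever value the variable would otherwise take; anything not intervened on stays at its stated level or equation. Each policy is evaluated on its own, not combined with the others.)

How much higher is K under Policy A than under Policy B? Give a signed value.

Policy A (H := 148, Z + 47):
  Z = 28 + 47 = 75
  H = 148
  K = 232 + 2·148 = 528
Policy B (Z − 23, H + 48):
  Z = 28 − 23 = 5
  H = 2 − 2·5 (+48 from intervention) = 40
  K = 232 + 2·40 = 312
K: 528 − 312 = 216

216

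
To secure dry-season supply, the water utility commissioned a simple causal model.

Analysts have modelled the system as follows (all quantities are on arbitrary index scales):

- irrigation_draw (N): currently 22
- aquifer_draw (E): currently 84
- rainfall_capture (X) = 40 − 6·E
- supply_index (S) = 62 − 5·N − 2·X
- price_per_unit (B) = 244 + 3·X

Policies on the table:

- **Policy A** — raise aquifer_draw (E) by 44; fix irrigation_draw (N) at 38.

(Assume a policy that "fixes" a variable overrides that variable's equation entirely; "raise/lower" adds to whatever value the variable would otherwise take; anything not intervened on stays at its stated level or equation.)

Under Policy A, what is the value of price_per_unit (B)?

-1940

Policy A (E + 44, N := 38):
  E = 84 + 44 = 128
  X = 40 − 6·128 = -728
  B = 244 + 3·(-728) = -1940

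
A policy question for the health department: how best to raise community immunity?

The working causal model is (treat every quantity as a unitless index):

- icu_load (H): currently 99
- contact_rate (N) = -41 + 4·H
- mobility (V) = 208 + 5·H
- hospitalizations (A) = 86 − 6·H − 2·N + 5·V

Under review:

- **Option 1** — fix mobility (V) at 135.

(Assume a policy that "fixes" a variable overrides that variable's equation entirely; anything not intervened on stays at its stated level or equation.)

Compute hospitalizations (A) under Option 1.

-543

Option 1 (V := 135):
  H = 99
  N = -41 + 4·99 = 355
  V = 135
  A = 86 − 6·99 − 2·355 + 5·135 = -543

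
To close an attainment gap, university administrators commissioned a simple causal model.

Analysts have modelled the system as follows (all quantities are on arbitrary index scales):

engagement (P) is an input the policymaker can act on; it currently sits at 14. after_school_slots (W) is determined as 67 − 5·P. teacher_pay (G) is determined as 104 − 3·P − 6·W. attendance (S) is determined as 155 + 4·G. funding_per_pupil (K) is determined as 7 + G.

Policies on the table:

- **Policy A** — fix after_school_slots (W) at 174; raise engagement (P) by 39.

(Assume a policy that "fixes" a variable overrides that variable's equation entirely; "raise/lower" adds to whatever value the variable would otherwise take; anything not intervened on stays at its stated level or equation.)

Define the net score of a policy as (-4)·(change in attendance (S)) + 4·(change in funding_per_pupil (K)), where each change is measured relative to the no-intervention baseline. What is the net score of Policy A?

14148

Baseline:
  P = 14
  W = 67 − 5·14 = -3
  G = 104 − 3·14 − 6·(-3) = 80
  S = 155 + 4·80 = 475
  K = 7 + 80 = 87
Policy A (W := 174, P + 39):
  P = 14 + 39 = 53
  W = 174
  G = 104 − 3·53 − 6·174 = -1099
  S = 155 + 4·(-1099) = -4241
  K = 7 + (-1099) = -1092
ΔS = -4241 − 475 = -4716; ΔK = -1092 − 87 = -1179
Score = (-4)·(-4716) + 4·(-1179) = 14148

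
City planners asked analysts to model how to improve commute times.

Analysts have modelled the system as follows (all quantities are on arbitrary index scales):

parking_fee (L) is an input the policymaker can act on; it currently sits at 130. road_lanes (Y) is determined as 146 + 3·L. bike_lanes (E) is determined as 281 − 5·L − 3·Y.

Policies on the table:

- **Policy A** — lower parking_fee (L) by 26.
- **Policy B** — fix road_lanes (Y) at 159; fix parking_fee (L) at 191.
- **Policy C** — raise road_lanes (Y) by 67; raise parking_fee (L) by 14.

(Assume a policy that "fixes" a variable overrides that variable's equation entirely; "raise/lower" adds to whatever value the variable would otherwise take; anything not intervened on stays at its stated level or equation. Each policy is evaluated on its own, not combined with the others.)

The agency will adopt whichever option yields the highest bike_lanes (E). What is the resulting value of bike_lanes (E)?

-1151

Policy A (L − 26):
  L = 130 − 26 = 104
  Y = 146 + 3·104 = 458
  E = 281 − 5·104 − 3·458 = -1613
Policy B (Y := 159, L := 191):
  L = 191
  Y = 159
  E = 281 − 5·191 − 3·159 = -1151
Policy C (Y + 67, L + 14):
  L = 130 + 14 = 144
  Y = 146 + 3·144 (+67 from intervention) = 645
  E = 281 − 5·144 − 3·645 = -2374
Comparing — Policy A: E=-1613, Policy B: E=-1151, Policy C: E=-2374. Highest is -1151 (Policy B).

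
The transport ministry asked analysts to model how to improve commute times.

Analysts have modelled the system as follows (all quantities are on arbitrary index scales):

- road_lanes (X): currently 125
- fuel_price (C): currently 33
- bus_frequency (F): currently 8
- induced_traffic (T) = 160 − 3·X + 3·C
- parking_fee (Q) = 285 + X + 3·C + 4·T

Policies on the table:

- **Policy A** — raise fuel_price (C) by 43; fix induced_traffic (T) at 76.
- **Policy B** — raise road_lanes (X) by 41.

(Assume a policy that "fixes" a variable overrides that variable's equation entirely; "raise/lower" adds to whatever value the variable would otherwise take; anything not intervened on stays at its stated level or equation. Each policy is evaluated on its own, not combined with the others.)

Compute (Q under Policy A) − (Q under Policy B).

1348

Policy A (C + 43, T := 76):
  X = 125
  C = 33 + 43 = 76
  T = 76
  Q = 285 + 125 + 3·76 + 4·76 = 942
Policy B (X + 41):
  X = 125 + 41 = 166
  C = 33
  T = 160 − 3·166 + 3·33 = -239
  Q = 285 + 166 + 3·33 + 4·(-239) = -406
Q: 942 − (-406) = 1348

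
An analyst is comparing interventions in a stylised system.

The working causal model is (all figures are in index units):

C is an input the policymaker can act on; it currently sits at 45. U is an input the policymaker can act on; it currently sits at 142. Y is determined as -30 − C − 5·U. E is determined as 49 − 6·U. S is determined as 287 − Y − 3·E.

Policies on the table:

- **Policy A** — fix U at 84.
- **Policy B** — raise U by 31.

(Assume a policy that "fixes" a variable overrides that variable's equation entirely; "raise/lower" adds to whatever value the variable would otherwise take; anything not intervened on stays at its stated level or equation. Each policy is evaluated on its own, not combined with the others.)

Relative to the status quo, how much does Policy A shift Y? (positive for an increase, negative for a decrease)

290

Baseline:
  C = 45
  U = 142
  Y = -30 − 45 − 5·142 = -785
Policy A (U := 84):
  C = 45
  U = 84
  Y = -30 − 45 − 5·84 = -495
Change in Y: -495 − (-785) = 290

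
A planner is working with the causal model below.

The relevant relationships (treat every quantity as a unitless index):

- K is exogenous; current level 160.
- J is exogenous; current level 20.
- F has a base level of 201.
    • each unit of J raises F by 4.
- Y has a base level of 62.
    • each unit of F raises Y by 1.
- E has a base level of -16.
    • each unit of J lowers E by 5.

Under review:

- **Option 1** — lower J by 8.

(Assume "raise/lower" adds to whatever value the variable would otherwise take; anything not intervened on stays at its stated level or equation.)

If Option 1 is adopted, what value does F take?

249

Option 1 (J − 8):
  J = 20 − 8 = 12
  F = 201 + 4·12 = 249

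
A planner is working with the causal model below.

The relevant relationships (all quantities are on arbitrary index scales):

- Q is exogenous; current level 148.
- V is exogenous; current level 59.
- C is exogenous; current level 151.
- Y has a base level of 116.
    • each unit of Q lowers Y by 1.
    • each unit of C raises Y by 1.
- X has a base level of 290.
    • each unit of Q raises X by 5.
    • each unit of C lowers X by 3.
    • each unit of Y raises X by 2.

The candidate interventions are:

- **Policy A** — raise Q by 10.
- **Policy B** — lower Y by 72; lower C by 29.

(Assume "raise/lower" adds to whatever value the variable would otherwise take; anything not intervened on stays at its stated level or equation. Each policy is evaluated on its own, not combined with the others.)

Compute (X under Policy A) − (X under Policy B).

Policy A (Q + 10):
  Q = 148 + 10 = 158
  C = 151
  Y = 116 − 158 + 151 = 109
  X = 290 + 5·158 − 3·151 + 2·109 = 845
Policy B (Y − 72, C − 29):
  Q = 148
  C = 151 − 29 = 122
  Y = 116 − 148 + 122 (−72 from intervention) = 18
  X = 290 + 5·148 − 3·122 + 2·18 = 700
X: 845 − 700 = 145

145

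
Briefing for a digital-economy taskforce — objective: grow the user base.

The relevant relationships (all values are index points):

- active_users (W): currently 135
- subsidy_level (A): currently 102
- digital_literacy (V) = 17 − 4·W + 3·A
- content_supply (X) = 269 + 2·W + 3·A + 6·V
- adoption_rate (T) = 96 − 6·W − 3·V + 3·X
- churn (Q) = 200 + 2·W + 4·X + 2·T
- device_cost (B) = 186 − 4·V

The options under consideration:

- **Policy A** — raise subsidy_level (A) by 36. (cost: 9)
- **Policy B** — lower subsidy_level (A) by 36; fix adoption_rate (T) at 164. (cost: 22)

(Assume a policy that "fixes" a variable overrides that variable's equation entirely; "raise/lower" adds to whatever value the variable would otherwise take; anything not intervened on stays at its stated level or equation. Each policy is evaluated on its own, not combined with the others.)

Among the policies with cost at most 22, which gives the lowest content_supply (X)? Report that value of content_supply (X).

-1213

Policy A (A + 36):
  W = 135
  A = 102 + 36 = 138
  V = 17 − 4·135 + 3·138 = -109
  X = 269 + 2·135 + 3·138 + 6·(-109) = 299
Policy B (A − 36, T := 164):
  W = 135
  A = 102 − 36 = 66
  V = 17 − 4·135 + 3·66 = -325
  X = 269 + 2·135 + 3·66 + 6·(-325) = -1213
Comparing — Policy A: X=299, Policy B: X=-1213. Lowest is -1213 (Policy B).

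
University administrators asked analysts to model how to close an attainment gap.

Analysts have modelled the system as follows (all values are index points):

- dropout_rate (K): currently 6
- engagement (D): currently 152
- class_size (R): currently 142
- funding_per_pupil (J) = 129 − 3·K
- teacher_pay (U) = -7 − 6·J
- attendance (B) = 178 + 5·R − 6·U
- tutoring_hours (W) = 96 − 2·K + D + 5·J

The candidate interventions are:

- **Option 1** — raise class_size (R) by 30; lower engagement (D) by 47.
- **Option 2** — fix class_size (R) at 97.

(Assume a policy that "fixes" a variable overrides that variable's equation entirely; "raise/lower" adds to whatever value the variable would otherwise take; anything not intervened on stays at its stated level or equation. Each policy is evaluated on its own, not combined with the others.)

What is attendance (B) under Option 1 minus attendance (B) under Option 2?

375

Option 1 (R + 30, D − 47):
  K = 6
  R = 142 + 30 = 172
  J = 129 − 3·6 = 111
  U = -7 − 6·111 = -673
  B = 178 + 5·172 − 6·(-673) = 5076
Option 2 (R := 97):
  K = 6
  R = 97
  J = 129 − 3·6 = 111
  U = -7 − 6·111 = -673
  B = 178 + 5·97 − 6·(-673) = 4701
B: 5076 − 4701 = 375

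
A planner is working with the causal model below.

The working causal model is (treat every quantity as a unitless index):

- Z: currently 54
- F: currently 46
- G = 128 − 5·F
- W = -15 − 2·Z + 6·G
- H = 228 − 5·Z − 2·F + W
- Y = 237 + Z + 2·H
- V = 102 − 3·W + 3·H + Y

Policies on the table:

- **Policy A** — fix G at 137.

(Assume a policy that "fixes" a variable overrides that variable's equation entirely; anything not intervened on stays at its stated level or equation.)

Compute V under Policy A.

1121

Policy A (G := 137):
  Z = 54
  F = 46
  G = 137
  W = -15 − 2·54 + 6·137 = 699
  H = 228 − 5·54 − 2·46 + 699 = 565
  Y = 237 + 54 + 2·565 = 1421
  V = 102 − 3·699 + 3·565 + 1421 = 1121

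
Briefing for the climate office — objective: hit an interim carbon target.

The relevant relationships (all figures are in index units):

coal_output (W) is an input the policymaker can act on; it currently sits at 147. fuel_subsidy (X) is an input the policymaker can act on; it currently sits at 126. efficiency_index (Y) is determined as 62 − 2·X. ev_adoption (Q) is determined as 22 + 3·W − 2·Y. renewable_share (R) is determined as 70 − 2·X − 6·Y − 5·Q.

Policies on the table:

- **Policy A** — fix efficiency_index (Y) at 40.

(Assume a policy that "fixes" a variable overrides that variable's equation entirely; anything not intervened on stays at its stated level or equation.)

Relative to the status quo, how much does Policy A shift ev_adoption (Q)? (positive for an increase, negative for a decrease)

-460

Baseline:
  W = 147
  X = 126
  Y = 62 − 2·126 = -190
  Q = 22 + 3·147 − 2·(-190) = 843
Policy A (Y := 40):
  W = 147
  X = 126
  Y = 40
  Q = 22 + 3·147 − 2·40 = 383
Change in Q: 383 − 843 = -460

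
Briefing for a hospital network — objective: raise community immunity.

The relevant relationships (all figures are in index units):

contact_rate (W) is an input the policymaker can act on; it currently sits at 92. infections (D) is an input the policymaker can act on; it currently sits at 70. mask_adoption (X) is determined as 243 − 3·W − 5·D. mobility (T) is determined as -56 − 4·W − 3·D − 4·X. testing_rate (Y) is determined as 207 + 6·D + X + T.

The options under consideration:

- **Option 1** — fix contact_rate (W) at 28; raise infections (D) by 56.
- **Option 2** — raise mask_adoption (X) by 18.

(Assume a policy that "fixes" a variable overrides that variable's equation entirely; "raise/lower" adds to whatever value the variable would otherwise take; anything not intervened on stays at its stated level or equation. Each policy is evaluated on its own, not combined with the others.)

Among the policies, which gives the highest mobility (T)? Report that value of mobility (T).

1338

Option 1 (W := 28, D + 56):
  W = 28
  D = 70 + 56 = 126
  X = 243 − 3·28 − 5·126 = -471
  T = -56 − 4·28 − 3·126 − 4·(-471) = 1338
Option 2 (X + 18):
  W = 92
  D = 70
  X = 243 − 3·92 − 5·70 (+18 from intervention) = -365
  T = -56 − 4·92 − 3·70 − 4·(-365) = 826
Comparing — Option 1: T=1338, Option 2: T=826. Highest is 1338 (Option 1).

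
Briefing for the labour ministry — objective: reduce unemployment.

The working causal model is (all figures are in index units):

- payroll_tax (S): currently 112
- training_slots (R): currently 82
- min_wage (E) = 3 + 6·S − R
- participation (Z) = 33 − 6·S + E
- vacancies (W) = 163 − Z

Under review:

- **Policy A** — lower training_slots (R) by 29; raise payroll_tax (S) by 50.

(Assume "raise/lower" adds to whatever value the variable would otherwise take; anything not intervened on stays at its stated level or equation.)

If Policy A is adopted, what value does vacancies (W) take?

180

Policy A (R − 29, S + 50):
  S = 112 + 50 = 162
  R = 82 − 29 = 53
  E = 3 + 6·162 − 53 = 922
  Z = 33 − 6·162 + 922 = -17
  W = 163 − (-17) = 180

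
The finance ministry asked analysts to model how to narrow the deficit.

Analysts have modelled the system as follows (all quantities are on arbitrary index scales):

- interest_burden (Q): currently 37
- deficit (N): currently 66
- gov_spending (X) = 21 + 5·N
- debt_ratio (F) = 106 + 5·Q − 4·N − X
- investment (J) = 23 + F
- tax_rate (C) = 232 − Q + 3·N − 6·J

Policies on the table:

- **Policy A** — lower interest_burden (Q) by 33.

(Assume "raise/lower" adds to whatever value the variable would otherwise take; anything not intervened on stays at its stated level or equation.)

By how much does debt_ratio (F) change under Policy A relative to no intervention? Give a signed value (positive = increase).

Baseline:
  Q = 37
  N = 66
  X = 21 + 5·66 = 351
  F = 106 + 5·37 − 4·66 − 351 = -324
Policy A (Q − 33):
  Q = 37 − 33 = 4
  N = 66
  X = 21 + 5·66 = 351
  F = 106 + 5·4 − 4·66 − 351 = -489
Change in F: -489 − (-324) = -165

-165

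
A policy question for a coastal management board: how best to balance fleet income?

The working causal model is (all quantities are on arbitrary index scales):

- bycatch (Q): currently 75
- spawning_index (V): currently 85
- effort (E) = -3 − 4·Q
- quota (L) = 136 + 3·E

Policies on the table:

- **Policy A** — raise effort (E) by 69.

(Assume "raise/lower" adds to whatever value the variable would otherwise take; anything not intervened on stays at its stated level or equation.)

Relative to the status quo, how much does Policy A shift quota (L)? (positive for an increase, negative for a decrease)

Baseline:
  Q = 75
  E = -3 − 4·75 = -303
  L = 136 + 3·(-303) = -773
Policy A (E + 69):
  Q = 75
  E = -3 − 4·75 (+69 from intervention) = -234
  L = 136 + 3·(-234) = -566
Change in L: -566 − (-773) = 207

207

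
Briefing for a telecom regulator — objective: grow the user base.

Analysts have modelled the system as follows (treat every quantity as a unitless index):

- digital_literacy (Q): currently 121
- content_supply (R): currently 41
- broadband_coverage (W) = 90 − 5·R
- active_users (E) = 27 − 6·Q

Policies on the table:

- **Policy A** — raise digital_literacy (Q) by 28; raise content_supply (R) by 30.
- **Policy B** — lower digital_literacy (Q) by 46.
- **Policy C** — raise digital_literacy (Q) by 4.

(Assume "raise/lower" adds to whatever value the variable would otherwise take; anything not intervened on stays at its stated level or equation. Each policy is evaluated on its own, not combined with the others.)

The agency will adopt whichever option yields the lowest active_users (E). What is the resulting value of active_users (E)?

Policy A (Q + 28, R + 30):
  Q = 121 + 28 = 149
  E = 27 − 6·149 = -867
Policy B (Q − 46):
  Q = 121 − 46 = 75
  E = 27 − 6·75 = -423
Policy C (Q + 4):
  Q = 121 + 4 = 125
  E = 27 − 6·125 = -723
Comparing — Policy A: E=-867, Policy B: E=-423, Policy C: E=-723. Lowest is -867 (Policy A).

-867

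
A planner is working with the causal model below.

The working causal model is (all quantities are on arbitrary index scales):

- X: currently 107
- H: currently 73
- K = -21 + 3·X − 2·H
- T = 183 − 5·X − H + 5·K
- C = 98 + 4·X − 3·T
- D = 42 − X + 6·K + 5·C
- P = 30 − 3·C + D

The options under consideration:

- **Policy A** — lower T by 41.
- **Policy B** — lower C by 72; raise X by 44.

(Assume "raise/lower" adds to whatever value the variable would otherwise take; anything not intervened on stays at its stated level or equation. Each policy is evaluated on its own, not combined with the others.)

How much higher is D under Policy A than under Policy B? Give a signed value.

5947

Policy A (T − 41):
  X = 107
  H = 73
  K = -21 + 3·107 − 2·73 = 154
  T = 183 − 5·107 − 73 + 5·154 (−41 from intervention) = 304
  C = 98 + 4·107 − 3·304 = -386
  D = 42 − 107 + 6·154 + 5·(-386) = -1071
Policy B (C − 72, X + 44):
  X = 107 + 44 = 151
  H = 73
  K = -21 + 3·151 − 2·73 = 286
  T = 183 − 5·151 − 73 + 5·286 = 785
  C = 98 + 4·151 − 3·785 (−72 from intervention) = -1725
  D = 42 − 151 + 6·286 + 5·(-1725) = -7018
D: -1071 − (-7018) = 5947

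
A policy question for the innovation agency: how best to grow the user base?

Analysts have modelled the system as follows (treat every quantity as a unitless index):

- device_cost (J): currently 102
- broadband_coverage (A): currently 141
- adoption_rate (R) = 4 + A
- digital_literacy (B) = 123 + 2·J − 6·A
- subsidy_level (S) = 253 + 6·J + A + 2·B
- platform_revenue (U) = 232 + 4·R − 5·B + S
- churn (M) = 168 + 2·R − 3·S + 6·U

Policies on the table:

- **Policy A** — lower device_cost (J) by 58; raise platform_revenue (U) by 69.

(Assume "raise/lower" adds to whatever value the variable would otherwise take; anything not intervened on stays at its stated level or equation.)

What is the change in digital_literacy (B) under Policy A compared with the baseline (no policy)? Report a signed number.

-116

Baseline:
  J = 102
  A = 141
  B = 123 + 2·102 − 6·141 = -519
Policy A (J − 58, U + 69):
  J = 102 − 58 = 44
  A = 141
  B = 123 + 2·44 − 6·141 = -635
Change in B: -635 − (-519) = -116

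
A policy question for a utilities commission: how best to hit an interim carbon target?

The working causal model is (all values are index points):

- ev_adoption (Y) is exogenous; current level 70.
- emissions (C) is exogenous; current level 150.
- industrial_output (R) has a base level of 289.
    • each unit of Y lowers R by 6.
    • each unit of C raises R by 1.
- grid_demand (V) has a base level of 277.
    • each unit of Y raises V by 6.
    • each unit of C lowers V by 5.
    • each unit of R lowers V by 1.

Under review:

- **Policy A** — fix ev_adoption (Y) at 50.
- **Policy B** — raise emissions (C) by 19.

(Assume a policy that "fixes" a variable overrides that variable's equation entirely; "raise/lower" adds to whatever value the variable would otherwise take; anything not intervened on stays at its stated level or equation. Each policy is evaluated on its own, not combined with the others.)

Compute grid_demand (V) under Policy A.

Policy A (Y := 50):
  Y = 50
  C = 150
  R = 289 − 6·50 + 150 = 139
  V = 277 + 6·50 − 5·150 − 139 = -312

-312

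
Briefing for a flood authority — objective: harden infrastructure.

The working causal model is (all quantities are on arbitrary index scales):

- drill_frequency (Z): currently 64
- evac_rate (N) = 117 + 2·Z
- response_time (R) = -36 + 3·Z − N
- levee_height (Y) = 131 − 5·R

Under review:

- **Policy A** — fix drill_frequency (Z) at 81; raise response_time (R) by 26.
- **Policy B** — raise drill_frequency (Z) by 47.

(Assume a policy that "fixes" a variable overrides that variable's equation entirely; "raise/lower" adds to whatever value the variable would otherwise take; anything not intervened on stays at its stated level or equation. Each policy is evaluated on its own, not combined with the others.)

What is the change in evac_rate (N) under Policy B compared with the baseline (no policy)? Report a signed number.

94

Baseline:
  Z = 64
  N = 117 + 2·64 = 245
Policy B (Z + 47):
  Z = 64 + 47 = 111
  N = 117 + 2·111 = 339
Change in N: 339 − 245 = 94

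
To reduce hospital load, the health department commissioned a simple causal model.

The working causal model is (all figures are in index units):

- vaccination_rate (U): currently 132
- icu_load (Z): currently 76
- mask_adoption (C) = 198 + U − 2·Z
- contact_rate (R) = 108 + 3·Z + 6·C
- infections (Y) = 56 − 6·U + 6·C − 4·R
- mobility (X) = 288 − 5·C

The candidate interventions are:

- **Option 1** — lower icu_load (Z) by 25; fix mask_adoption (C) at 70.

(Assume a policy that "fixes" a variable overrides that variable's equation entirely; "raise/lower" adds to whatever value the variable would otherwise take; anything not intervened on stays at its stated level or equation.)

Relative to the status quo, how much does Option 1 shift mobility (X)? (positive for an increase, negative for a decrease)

Baseline:
  U = 132
  Z = 76
  C = 198 + 132 − 2·76 = 178
  X = 288 − 5·178 = -602
Option 1 (Z − 25, C := 70):
  U = 132
  Z = 76 − 25 = 51
  C = 70
  X = 288 − 5·70 = -62
Change in X: -62 − (-602) = 540

540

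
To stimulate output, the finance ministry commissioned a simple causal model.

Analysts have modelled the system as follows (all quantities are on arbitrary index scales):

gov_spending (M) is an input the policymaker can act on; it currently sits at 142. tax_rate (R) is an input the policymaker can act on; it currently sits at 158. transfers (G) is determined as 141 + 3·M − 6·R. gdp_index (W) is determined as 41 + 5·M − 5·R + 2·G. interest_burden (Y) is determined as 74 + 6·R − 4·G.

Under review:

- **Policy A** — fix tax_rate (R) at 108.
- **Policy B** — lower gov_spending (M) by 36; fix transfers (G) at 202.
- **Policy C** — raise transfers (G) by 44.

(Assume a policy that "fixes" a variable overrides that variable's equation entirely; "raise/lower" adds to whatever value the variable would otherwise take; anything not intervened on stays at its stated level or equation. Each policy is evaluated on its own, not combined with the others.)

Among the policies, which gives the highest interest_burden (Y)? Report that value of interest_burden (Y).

Policy A (R := 108):
  M = 142
  R = 108
  G = 141 + 3·142 − 6·108 = -81
  Y = 74 + 6·108 − 4·(-81) = 1046
Policy B (M − 36, G := 202):
  M = 142 − 36 = 106
  R = 158
  G = 202
  Y = 74 + 6·158 − 4·202 = 214
Policy C (G + 44):
  M = 142
  R = 158
  G = 141 + 3·142 − 6·158 (+44 from intervention) = -337
  Y = 74 + 6·158 − 4·(-337) = 2370
Comparing — Policy A: Y=1046, Policy B: Y=214, Policy C: Y=2370. Highest is 2370 (Policy C).

2370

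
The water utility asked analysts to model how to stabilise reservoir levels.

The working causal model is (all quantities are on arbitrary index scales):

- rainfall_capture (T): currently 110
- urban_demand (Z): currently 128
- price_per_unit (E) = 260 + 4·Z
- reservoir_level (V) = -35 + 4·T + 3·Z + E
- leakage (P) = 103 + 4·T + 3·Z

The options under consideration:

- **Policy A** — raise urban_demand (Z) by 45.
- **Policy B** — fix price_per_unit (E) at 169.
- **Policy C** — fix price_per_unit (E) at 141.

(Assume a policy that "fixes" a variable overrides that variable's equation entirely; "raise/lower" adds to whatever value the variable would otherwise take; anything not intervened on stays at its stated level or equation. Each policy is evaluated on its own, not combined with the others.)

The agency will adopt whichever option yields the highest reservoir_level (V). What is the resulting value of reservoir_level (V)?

1876

Policy A (Z + 45):
  T = 110
  Z = 128 + 45 = 173
  E = 260 + 4·173 = 952
  V = -35 + 4·110 + 3·173 + 952 = 1876
Policy B (E := 169):
  T = 110
  Z = 128
  E = 169
  V = -35 + 4·110 + 3·128 + 169 = 958
Policy C (E := 141):
  T = 110
  Z = 128
  E = 141
  V = -35 + 4·110 + 3·128 + 141 = 930
Comparing — Policy A: V=1876, Policy B: V=958, Policy C: V=930. Highest is 1876 (Policy A).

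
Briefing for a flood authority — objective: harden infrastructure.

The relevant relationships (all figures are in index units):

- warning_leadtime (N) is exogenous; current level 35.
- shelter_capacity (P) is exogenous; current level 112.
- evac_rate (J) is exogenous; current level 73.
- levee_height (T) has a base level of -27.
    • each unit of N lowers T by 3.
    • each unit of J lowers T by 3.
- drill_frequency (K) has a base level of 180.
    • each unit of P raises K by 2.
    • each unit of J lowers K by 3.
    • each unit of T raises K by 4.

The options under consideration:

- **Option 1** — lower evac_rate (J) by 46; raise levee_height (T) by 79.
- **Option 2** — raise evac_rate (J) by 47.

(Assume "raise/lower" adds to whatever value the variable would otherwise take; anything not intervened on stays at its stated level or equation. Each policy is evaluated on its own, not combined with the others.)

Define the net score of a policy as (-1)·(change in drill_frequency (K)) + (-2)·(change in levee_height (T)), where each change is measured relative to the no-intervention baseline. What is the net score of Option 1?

Baseline:
  N = 35
  P = 112
  J = 73
  T = -27 − 3·35 − 3·73 = -351
  K = 180 + 2·112 − 3·73 + 4·(-351) = -1219
Option 1 (J − 46, T + 79):
  N = 35
  P = 112
  J = 73 − 46 = 27
  T = -27 − 3·35 − 3·27 (+79 from intervention) = -134
  K = 180 + 2·112 − 3·27 + 4·(-134) = -213
ΔK = -213 − (-1219) = 1006; ΔT = -134 − (-351) = 217
Score = (-1)·1006 + (-2)·217 = -1440

-1440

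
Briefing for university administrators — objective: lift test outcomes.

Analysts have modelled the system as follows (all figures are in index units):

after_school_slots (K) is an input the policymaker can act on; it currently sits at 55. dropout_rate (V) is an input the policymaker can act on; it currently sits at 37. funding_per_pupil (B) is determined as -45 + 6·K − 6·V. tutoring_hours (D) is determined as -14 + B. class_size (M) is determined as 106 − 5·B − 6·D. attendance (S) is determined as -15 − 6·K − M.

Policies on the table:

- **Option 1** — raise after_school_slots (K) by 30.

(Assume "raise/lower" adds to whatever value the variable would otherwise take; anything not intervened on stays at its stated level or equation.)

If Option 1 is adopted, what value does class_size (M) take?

-2483

Option 1 (K + 30):
  K = 55 + 30 = 85
  V = 37
  B = -45 + 6·85 − 6·37 = 243
  D = -14 + 243 = 229
  M = 106 − 5·243 − 6·229 = -2483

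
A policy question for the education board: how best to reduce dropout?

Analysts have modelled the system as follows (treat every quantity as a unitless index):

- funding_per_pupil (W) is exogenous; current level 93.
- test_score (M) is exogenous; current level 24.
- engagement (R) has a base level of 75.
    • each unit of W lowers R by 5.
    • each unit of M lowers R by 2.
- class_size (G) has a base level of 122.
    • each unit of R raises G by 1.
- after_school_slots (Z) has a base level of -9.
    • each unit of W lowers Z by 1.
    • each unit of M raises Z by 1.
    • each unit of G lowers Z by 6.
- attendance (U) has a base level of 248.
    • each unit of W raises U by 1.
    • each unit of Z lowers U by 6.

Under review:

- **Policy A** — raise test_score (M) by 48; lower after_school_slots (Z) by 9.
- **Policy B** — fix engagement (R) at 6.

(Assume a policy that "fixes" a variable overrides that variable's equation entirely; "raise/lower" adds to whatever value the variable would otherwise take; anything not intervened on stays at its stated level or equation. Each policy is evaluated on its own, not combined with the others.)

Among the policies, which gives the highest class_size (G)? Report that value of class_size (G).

128

Policy A (M + 48, Z − 9):
  W = 93
  M = 24 + 48 = 72
  R = 75 − 5·93 − 2·72 = -534
  G = 122 + (-534) = -412
Policy B (R := 6):
  W = 93
  M = 24
  R = 6
  G = 122 + 6 = 128
Comparing — Policy A: G=-412, Policy B: G=128. Highest is 128 (Policy B).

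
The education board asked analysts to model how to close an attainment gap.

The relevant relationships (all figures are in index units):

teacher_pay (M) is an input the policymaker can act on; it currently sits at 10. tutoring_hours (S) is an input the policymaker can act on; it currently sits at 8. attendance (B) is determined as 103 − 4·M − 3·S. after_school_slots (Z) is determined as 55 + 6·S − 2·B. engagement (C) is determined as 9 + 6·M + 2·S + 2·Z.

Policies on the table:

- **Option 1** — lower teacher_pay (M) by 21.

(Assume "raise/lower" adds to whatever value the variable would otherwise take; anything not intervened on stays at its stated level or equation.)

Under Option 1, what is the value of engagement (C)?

Option 1 (M − 21):
  M = 10 − 21 = -11
  S = 8
  B = 103 − 4·(-11) − 3·8 = 123
  Z = 55 + 6·8 − 2·123 = -143
  C = 9 + 6·(-11) + 2·8 + 2·(-143) = -327

-327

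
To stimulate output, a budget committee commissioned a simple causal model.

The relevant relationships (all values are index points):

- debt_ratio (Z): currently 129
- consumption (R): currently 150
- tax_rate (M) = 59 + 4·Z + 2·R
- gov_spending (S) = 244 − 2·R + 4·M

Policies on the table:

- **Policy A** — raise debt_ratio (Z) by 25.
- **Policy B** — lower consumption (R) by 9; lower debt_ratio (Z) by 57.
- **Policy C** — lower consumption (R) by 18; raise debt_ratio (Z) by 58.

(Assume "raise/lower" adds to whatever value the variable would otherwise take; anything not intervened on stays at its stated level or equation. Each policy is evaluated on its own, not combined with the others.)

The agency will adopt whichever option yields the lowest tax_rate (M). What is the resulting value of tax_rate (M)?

Policy A (Z + 25):
  Z = 129 + 25 = 154
  R = 150
  M = 59 + 4·154 + 2·150 = 975
Policy B (R − 9, Z − 57):
  Z = 129 − 57 = 72
  R = 150 − 9 = 141
  M = 59 + 4·72 + 2·141 = 629
Policy C (R − 18, Z + 58):
  Z = 129 + 58 = 187
  R = 150 − 18 = 132
  M = 59 + 4·187 + 2·132 = 1071
Comparing — Policy A: M=975, Policy B: M=629, Policy C: M=1071. Lowest is 629 (Policy B).

629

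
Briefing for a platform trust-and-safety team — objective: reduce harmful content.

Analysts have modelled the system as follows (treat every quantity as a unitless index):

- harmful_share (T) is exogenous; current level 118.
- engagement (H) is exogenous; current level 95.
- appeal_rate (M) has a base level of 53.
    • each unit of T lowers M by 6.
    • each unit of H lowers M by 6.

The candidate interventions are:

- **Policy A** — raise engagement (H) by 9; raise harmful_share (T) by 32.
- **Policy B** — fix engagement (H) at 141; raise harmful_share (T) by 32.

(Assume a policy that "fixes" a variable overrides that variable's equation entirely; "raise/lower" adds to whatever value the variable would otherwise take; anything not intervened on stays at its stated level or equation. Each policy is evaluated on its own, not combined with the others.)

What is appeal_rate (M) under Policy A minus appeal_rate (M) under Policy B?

222

Policy A (H + 9, T + 32):
  T = 118 + 32 = 150
  H = 95 + 9 = 104
  M = 53 − 6·150 − 6·104 = -1471
Policy B (H := 141, T + 32):
  T = 118 + 32 = 150
  H = 141
  M = 53 − 6·150 − 6·141 = -1693
M: -1471 − (-1693) = 222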